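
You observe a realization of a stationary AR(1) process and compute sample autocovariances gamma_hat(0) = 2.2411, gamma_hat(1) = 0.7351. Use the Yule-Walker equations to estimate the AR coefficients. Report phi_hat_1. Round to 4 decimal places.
\hat\phi_{1} = 0.3280

The Yule-Walker equations for an AR(p) process read, in matrix form,
  Gamma_p phi = r_p,   with   (Gamma_p)_{ij} = gamma(|i - j|),
                       (r_p)_i = gamma(i),   i,j = 1..p.
Substitute the sample gammas (Toeplitz matrix and right-hand side of size 1):
  Gamma_p = [[2.2411]]
  r_p     = [0.7351]
With p = 1 this is the single equation gamma(0) phi_1 = gamma(1):
  phi_hat_1 = gamma(1) / gamma(0) = 0.7351 / 2.2411 = 0.3280.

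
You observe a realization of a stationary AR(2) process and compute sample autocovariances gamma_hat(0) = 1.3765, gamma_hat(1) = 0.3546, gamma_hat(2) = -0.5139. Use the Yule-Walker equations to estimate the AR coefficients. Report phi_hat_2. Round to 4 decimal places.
\hat\phi_{2} = -0.4710

The Yule-Walker equations for an AR(p) process read, in matrix form,
  Gamma_p phi = r_p,   with   (Gamma_p)_{ij} = gamma(|i - j|),
                       (r_p)_i = gamma(i),   i,j = 1..p.
Substitute the sample gammas (Toeplitz matrix and right-hand side of size 2):
  Gamma_p = [[1.3765, 0.3546], [0.3546, 1.3765]]
  r_p     = [0.3546, -0.5139]
Written out:
  1.3765 phi_1 + 0.3546 phi_2 = 0.3546
  0.3546 phi_1 + 1.3765 phi_2 = -0.5139
Solve by Cramer's rule:
  det = gamma(0)^2 - gamma(1)^2 = (1.3765)^2 - (0.3546)^2 = 1.89475225 - 0.12574116 = 1.76901109
  phi_hat_1 = [gamma(1) gamma(0) - gamma(1) gamma(2)] / det = [(0.3546)(1.3765) - (0.3546)(-0.5139)] / 1.76901109 = 0.67033584 / 1.76901109 = 0.3789
  phi_hat_2 = [gamma(0) gamma(2) - gamma(1)^2] / det = [(1.3765)(-0.5139) - (0.3546)^2] / 1.76901109 = -0.83312451 / 1.76901109 = -0.471
So phi_hat = [0.3789, -0.4710].
Therefore phi_hat_2 = -0.4710.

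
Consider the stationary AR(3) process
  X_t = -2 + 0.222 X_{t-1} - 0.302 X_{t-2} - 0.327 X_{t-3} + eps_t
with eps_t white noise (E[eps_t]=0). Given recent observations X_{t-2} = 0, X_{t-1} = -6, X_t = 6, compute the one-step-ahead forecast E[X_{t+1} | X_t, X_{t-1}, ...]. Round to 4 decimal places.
E[X_{t+1} \mid \mathcal F_t] = 1.1440

For an AR(p) model X_t = c + sum_i phi_i X_{t-i} + eps_t, the
one-step-ahead conditional mean is
  E[X_{t+1} | X_t, ...] = c + sum_i phi_i X_{t+1-i}.
Substitute known values:
  E[X_{t+1} | ...] = -2 + (0.222) * (6) + (-0.302) * (-6) + (-0.327) * (0)
                   = 1.1440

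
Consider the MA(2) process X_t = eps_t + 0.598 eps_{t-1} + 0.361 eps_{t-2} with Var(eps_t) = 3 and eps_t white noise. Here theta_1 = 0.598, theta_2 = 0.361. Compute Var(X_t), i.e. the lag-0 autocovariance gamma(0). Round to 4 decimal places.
\gamma(0) = 4.4638

For an MA(q) process X_t = eps_t + sum_i theta_i eps_{t-i} with
Var(eps_t) = sigma^2, the variance is
  gamma(0) = sigma^2 * (1 + sum_i theta_i^2).
  sum_i theta_i^2 = (0.598)^2 + (0.361)^2 = 0.357604 + 0.130321 = 0.487925.
  gamma(0) = 3 * (1 + 0.487925) = 3 * 1.487925 = 4.463775, which rounds to 4.4638.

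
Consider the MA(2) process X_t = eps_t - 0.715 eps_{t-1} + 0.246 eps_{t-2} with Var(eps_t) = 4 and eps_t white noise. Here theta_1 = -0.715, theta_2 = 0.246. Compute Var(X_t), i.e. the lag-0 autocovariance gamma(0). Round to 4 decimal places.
\gamma(0) = 6.2870

For an MA(q) process X_t = eps_t + sum_i theta_i eps_{t-i} with
Var(eps_t) = sigma^2, the variance is
  gamma(0) = sigma^2 * (1 + sum_i theta_i^2).
  sum_i theta_i^2 = (-0.715)^2 + (0.246)^2 = 0.511225 + 0.060516 = 0.571741.
  gamma(0) = 4 * (1 + 0.571741) = 4 * 1.571741 = 6.286964, which rounds to 6.2870.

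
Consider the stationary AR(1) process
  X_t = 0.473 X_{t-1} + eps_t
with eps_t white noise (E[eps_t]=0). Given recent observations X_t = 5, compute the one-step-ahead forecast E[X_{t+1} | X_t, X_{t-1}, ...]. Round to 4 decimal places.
E[X_{t+1} \mid \mathcal F_t] = 2.3650

For an AR(p) model X_t = c + sum_i phi_i X_{t-i} + eps_t, the
one-step-ahead conditional mean is
  E[X_{t+1} | X_t, ...] = c + sum_i phi_i X_{t+1-i}.
Substitute known values:
  E[X_{t+1} | ...] = (0.473) * (5)
                   = 2.3650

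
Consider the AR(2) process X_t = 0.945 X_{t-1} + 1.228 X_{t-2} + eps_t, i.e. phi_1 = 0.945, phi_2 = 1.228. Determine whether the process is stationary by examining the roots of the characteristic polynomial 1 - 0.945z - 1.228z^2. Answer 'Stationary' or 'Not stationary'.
\text{Not stationary}

The AR(p) characteristic polynomial is P(z) = 1 - 0.945z - 1.228z^2.
Stationarity requires all roots to lie outside the unit circle, i.e. |z| > 1 for every root.
Set 1 + (-0.945) z + (-1.228) z^2 = 0, i.e. a z^2 + b z + c = 0 with a = -1.228, b = -0.945, c = 1.
Discriminant D = b^2 - 4ac = (-0.945)^2 - 4*(-1.228)*1 = 0.893025 - (-4.912) = 5.805025.
D >= 0, so the roots are real: z = (-b +/- sqrt(D)) / (2a) = (0.945 +/- 2.409362) / (-2.456).
  z_1 = (0.945 + 2.409362) / (-2.456) = -1.3658,   |z_1| = 1.3658.
  z_2 = (0.945 - 2.409362) / (-2.456) = 0.5962,   |z_2| = 0.5962.
Moduli of all roots: 1.3658, 0.5962.
All moduli strictly greater than 1? No.
Verdict: Not stationary.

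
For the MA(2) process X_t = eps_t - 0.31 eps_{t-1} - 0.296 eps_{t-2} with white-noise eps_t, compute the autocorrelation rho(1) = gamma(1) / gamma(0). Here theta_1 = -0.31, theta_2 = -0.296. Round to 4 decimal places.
\rho(1) = -0.1844

For an MA(q) process with theta_0 = 1, the autocovariance is
  gamma(k) = sigma^2 * sum_{i=0..q-k} theta_i * theta_{i+k},
and rho(k) = gamma(k) / gamma(0). Sigma^2 cancels.
  numerator   = (1)*(-0.31) + (-0.31)*(-0.296) = -0.21824.
  denominator = (1)^2 + (-0.31)^2 + (-0.296)^2 = 1.183716.
  rho(1) = -0.21824 / 1.183716 = -0.1844.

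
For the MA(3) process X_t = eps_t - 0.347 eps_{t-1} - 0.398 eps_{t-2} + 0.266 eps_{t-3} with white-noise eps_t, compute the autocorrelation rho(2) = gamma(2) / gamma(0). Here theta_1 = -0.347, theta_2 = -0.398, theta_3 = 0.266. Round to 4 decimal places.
\rho(2) = -0.3633

For an MA(q) process with theta_0 = 1, the autocovariance is
  gamma(k) = sigma^2 * sum_{i=0..q-k} theta_i * theta_{i+k},
and rho(k) = gamma(k) / gamma(0). Sigma^2 cancels.
  numerator   = (1)*(-0.398) + (-0.347)*(0.266) = -0.490302.
  denominator = (1)^2 + (-0.347)^2 + (-0.398)^2 + (0.266)^2 = 1.349569.
  rho(2) = -0.490302 / 1.349569 = -0.3633.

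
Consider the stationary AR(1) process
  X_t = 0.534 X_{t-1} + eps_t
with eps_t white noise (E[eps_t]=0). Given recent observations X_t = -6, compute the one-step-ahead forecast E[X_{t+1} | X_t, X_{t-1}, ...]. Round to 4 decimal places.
E[X_{t+1} \mid \mathcal F_t] = -3.2040

For an AR(p) model X_t = c + sum_i phi_i X_{t-i} + eps_t, the
one-step-ahead conditional mean is
  E[X_{t+1} | X_t, ...] = c + sum_i phi_i X_{t+1-i}.
Substitute known values:
  E[X_{t+1} | ...] = (0.534) * (-6)
                   = -3.2040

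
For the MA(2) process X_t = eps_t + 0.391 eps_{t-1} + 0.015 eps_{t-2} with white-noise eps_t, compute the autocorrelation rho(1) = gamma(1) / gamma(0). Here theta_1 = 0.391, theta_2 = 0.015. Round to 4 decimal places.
\rho(1) = 0.3442

For an MA(q) process with theta_0 = 1, the autocovariance is
  gamma(k) = sigma^2 * sum_{i=0..q-k} theta_i * theta_{i+k},
and rho(k) = gamma(k) / gamma(0). Sigma^2 cancels.
  numerator   = (1)*(0.391) + (0.391)*(0.015) = 0.396865.
  denominator = (1)^2 + (0.391)^2 + (0.015)^2 = 1.153106.
  rho(1) = 0.396865 / 1.153106 = 0.3442.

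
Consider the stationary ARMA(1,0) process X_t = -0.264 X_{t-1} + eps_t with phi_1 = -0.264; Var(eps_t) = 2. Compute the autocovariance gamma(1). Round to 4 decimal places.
\gamma(1) = -0.5676

Multiply the model equation by X_{t-k} and take expectations. With theta_0 = psi_0 = 1 and psi_j the MA(infinity) weights, this gives
  gamma(k) - sum_i phi_i gamma(k-i) = c_k,
  c_k = sigma^2 * sum_{j=k..q} theta_j psi_{j-k}   (c_k = 0 for k > q),
using gamma(-m) = gamma(m).
Pure AR (q = 0): c_0 = sigma^2 = 2, c_k = 0 for k >= 1.
Equations for k = 0 and k = 1 (AR order 1):
  gamma(0) = phi_1 gamma(1) + c_0
  gamma(1) = phi_1 gamma(0) + c_1
Substituting the second into the first: gamma(0) (1 - phi_1^2) = c_0 + phi_1 c_1, so
  gamma(0) = c_0 / (1 - phi_1^2) = 2 / (1 - (-0.264)^2) = 2 / 0.930304 = 2.149835.
  gamma(1) = phi_1 gamma(0) = (-0.264)(2.149835) = -0.567556.
Therefore gamma(1) = -0.5676 (to 4 decimal places).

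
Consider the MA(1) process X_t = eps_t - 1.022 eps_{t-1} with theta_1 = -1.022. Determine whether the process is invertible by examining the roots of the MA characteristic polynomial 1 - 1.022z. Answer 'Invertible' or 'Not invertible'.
\text{Not invertible}

The MA(q) characteristic polynomial is P(z) = 1 - 1.022z.
Invertibility requires all roots to lie outside the unit circle, i.e. |z| > 1 for every root.
This is linear in z: 1 + (-1.022) z = 0  =>  z = -1/(-1.022) = 0.978474,  |z| = 0.978474.
Moduli of all roots: 0.9785.
All moduli strictly greater than 1? No.
Verdict: Not invertible.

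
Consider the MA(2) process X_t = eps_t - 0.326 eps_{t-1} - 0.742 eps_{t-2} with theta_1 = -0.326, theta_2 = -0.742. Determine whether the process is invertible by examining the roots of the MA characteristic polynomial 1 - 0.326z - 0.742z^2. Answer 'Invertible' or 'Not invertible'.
\text{Not invertible}

The MA(q) characteristic polynomial is P(z) = 1 - 0.326z - 0.742z^2.
Invertibility requires all roots to lie outside the unit circle, i.e. |z| > 1 for every root.
Set 1 + (-0.326) z + (-0.742) z^2 = 0, i.e. a z^2 + b z + c = 0 with a = -0.742, b = -0.326, c = 1.
Discriminant D = b^2 - 4ac = (-0.326)^2 - 4*(-0.742)*1 = 0.106276 - (-2.968) = 3.074276.
D >= 0, so the roots are real: z = (-b +/- sqrt(D)) / (2a) = (0.326 +/- 1.753361) / (-1.484).
  z_1 = (0.326 + 1.753361) / (-1.484) = -1.4012,   |z_1| = 1.4012.
  z_2 = (0.326 - 1.753361) / (-1.484) = 0.9618,   |z_2| = 0.9618.
Moduli of all roots: 1.4012, 0.9618.
All moduli strictly greater than 1? No.
Verdict: Not invertible.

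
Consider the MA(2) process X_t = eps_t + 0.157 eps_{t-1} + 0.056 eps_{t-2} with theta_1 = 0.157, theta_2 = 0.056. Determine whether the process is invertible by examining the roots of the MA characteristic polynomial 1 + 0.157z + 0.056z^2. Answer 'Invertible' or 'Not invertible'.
\text{Invertible}

The MA(q) characteristic polynomial is P(z) = 1 + 0.157z + 0.056z^2.
Invertibility requires all roots to lie outside the unit circle, i.e. |z| > 1 for every root.
Set 1 + (0.157) z + (0.056) z^2 = 0, i.e. a z^2 + b z + c = 0 with a = 0.056, b = 0.157, c = 1.
Discriminant D = b^2 - 4ac = (0.157)^2 - 4*(0.056)*1 = 0.024649 - (0.224) = -0.199351.
D < 0, so the roots are the complex-conjugate pair z = (-b +/- i sqrt(-D)) / (2a) = -1.4018 +/- 3.9865i.
For a conjugate pair |z|^2 = z * conj(z) = (product of roots) = c/a = 1/(0.056) = 17.857143, so |z| = sqrt(17.857143) = 4.2258 for both roots.
Moduli of all roots: 4.2258, 4.2258.
All moduli strictly greater than 1? Yes.
Verdict: Invertible.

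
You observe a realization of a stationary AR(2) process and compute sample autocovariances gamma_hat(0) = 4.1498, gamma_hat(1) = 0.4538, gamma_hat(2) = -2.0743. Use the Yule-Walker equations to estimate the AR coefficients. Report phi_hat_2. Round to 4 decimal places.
\hat\phi_{2} = -0.5180

The Yule-Walker equations for an AR(p) process read, in matrix form,
  Gamma_p phi = r_p,   with   (Gamma_p)_{ij} = gamma(|i - j|),
                       (r_p)_i = gamma(i),   i,j = 1..p.
Substitute the sample gammas (Toeplitz matrix and right-hand side of size 2):
  Gamma_p = [[4.1498, 0.4538], [0.4538, 4.1498]]
  r_p     = [0.4538, -2.0743]
Written out:
  4.1498 phi_1 + 0.4538 phi_2 = 0.4538
  0.4538 phi_1 + 4.1498 phi_2 = -2.0743
Solve by Cramer's rule:
  det = gamma(0)^2 - gamma(1)^2 = (4.1498)^2 - (0.4538)^2 = 17.22084004 - 0.20593444 = 17.0149056
  phi_hat_1 = [gamma(1) gamma(0) - gamma(1) gamma(2)] / det = [(0.4538)(4.1498) - (0.4538)(-2.0743)] / 17.0149056 = 2.82449658 / 17.0149056 = 0.166
  phi_hat_2 = [gamma(0) gamma(2) - gamma(1)^2] / det = [(4.1498)(-2.0743) - (0.4538)^2] / 17.0149056 = -8.81386458 / 17.0149056 = -0.518
So phi_hat = [0.1660, -0.5180].
Therefore phi_hat_2 = -0.5180.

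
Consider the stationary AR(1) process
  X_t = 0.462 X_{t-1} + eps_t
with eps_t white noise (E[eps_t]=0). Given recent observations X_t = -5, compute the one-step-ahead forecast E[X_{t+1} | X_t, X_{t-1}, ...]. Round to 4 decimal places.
E[X_{t+1} \mid \mathcal F_t] = -2.3100

For an AR(p) model X_t = c + sum_i phi_i X_{t-i} + eps_t, the
one-step-ahead conditional mean is
  E[X_{t+1} | X_t, ...] = c + sum_i phi_i X_{t+1-i}.
Substitute known values:
  E[X_{t+1} | ...] = (0.462) * (-5)
                   = -2.3100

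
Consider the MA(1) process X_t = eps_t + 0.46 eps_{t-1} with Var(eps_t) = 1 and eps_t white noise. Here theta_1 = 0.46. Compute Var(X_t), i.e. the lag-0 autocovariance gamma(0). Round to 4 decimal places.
\gamma(0) = 1.2116

For an MA(q) process X_t = eps_t + sum_i theta_i eps_{t-i} with
Var(eps_t) = sigma^2, the variance is
  gamma(0) = sigma^2 * (1 + sum_i theta_i^2).
  sum_i theta_i^2 = (0.46)^2 = 0.2116.
  gamma(0) = 1 * (1 + 0.2116) = 1 * 1.2116 = 1.2116.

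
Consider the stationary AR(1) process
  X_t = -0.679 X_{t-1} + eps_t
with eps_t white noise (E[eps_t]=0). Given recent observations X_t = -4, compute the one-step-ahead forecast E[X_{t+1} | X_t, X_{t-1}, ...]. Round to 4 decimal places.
E[X_{t+1} \mid \mathcal F_t] = 2.7160

For an AR(p) model X_t = c + sum_i phi_i X_{t-i} + eps_t, the
one-step-ahead conditional mean is
  E[X_{t+1} | X_t, ...] = c + sum_i phi_i X_{t+1-i}.
Substitute known values:
  E[X_{t+1} | ...] = (-0.679) * (-4)
                   = 2.7160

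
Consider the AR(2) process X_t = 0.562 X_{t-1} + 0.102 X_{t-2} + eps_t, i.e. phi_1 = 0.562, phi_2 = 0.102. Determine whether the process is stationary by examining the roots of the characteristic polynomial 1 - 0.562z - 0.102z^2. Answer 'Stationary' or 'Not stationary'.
\text{Stationary}

The AR(p) characteristic polynomial is P(z) = 1 - 0.562z - 0.102z^2.
Stationarity requires all roots to lie outside the unit circle, i.e. |z| > 1 for every root.
Set 1 + (-0.562) z + (-0.102) z^2 = 0, i.e. a z^2 + b z + c = 0 with a = -0.102, b = -0.562, c = 1.
Discriminant D = b^2 - 4ac = (-0.562)^2 - 4*(-0.102)*1 = 0.315844 - (-0.408) = 0.723844.
D >= 0, so the roots are real: z = (-b +/- sqrt(D)) / (2a) = (0.562 +/- 0.85079) / (-0.204).
  z_1 = (0.562 + 0.85079) / (-0.204) = -6.9254,   |z_1| = 6.9254.
  z_2 = (0.562 - 0.85079) / (-0.204) = 1.4156,   |z_2| = 1.4156.
Moduli of all roots: 6.9254, 1.4156.
All moduli strictly greater than 1? Yes.
Verdict: Stationary.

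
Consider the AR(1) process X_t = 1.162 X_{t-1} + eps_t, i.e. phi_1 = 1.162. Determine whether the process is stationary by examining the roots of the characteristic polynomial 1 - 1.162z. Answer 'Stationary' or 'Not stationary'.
\text{Not stationary}

The AR(p) characteristic polynomial is P(z) = 1 - 1.162z.
Stationarity requires all roots to lie outside the unit circle, i.e. |z| > 1 for every root.
This is linear in z: 1 + (-1.162) z = 0  =>  z = -1/(-1.162) = 0.860585,  |z| = 0.860585.
Moduli of all roots: 0.8606.
All moduli strictly greater than 1? No.
Verdict: Not stationary.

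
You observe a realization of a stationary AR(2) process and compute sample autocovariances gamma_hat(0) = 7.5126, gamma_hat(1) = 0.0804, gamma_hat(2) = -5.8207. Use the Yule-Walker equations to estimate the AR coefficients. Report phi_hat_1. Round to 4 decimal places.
\hat\phi_{1} = 0.0190

The Yule-Walker equations for an AR(p) process read, in matrix form,
  Gamma_p phi = r_p,   with   (Gamma_p)_{ij} = gamma(|i - j|),
                       (r_p)_i = gamma(i),   i,j = 1..p.
Substitute the sample gammas (Toeplitz matrix and right-hand side of size 2):
  Gamma_p = [[7.5126, 0.0804], [0.0804, 7.5126]]
  r_p     = [0.0804, -5.8207]
Written out:
  7.5126 phi_1 + 0.0804 phi_2 = 0.0804
  0.0804 phi_1 + 7.5126 phi_2 = -5.8207
Solve by Cramer's rule:
  det = gamma(0)^2 - gamma(1)^2 = (7.5126)^2 - (0.0804)^2 = 56.43915876 - 0.00646416 = 56.4326946
  phi_hat_1 = [gamma(1) gamma(0) - gamma(1) gamma(2)] / det = [(0.0804)(7.5126) - (0.0804)(-5.8207)] / 56.4326946 = 1.07199732 / 56.4326946 = 0.019
  phi_hat_2 = [gamma(0) gamma(2) - gamma(1)^2] / det = [(7.5126)(-5.8207) - (0.0804)^2] / 56.4326946 = -43.73505498 / 56.4326946 = -0.775
So phi_hat = [0.0190, -0.7750].
Therefore phi_hat_1 = 0.0190.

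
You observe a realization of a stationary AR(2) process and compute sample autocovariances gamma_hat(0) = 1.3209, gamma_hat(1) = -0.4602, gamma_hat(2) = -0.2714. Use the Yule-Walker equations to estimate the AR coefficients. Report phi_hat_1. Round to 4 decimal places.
\hat\phi_{1} = -0.4780

The Yule-Walker equations for an AR(p) process read, in matrix form,
  Gamma_p phi = r_p,   with   (Gamma_p)_{ij} = gamma(|i - j|),
                       (r_p)_i = gamma(i),   i,j = 1..p.
Substitute the sample gammas (Toeplitz matrix and right-hand side of size 2):
  Gamma_p = [[1.3209, -0.4602], [-0.4602, 1.3209]]
  r_p     = [-0.4602, -0.2714]
Written out:
  1.3209 phi_1 - 0.4602 phi_2 = -0.4602
  -0.4602 phi_1 + 1.3209 phi_2 = -0.2714
Solve by Cramer's rule:
  det = gamma(0)^2 - gamma(1)^2 = (1.3209)^2 - (-0.4602)^2 = 1.74477681 - 0.21178404 = 1.53299277
  phi_hat_1 = [gamma(1) gamma(0) - gamma(1) gamma(2)] / det = [(-0.4602)(1.3209) - (-0.4602)(-0.2714)] / 1.53299277 = -0.73277646 / 1.53299277 = -0.478
  phi_hat_2 = [gamma(0) gamma(2) - gamma(1)^2] / det = [(1.3209)(-0.2714) - (-0.4602)^2] / 1.53299277 = -0.5702763 / 1.53299277 = -0.372
So phi_hat = [-0.4780, -0.3720].
Therefore phi_hat_1 = -0.4780.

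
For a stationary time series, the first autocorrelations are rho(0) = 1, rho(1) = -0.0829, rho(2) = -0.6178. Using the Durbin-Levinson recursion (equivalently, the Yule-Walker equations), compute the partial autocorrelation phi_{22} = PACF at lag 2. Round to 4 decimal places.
\phi_{22} = -0.6290

The PACF at lag k is phi_{kk}, the last component of the solution
to the Yule-Walker system G_k phi = r_k where
  (G_k)_{ij} = rho(|i - j|), (r_k)_i = rho(i), i,j = 1..k.
Equivalently, Durbin-Levinson gives phi_{kk} iteratively:
  phi_{11} = rho(1)
  phi_{kk} = [rho(k) - sum_{j=1..k-1} phi_{k-1,j} rho(k-j)]
            / [1 - sum_{j=1..k-1} phi_{k-1,j} rho(j)],
  phi_{k,j} = phi_{k-1,j} - phi_{kk} phi_{k-1,k-j},  j = 1..k-1.
Step k = 1:
  phi_11 = rho(1) = -0.0829.
Step k = 2:
  phi_22 = [rho(2) - phi_11 rho(1)] / [1 - phi_11 rho(1)] = [-0.6178 - (-0.0829)(-0.0829)] / [1 - (-0.0829)(-0.0829)]
         = -0.62467241 / 0.99312759 = -0.629.
Therefore phi_{22} = -0.6290.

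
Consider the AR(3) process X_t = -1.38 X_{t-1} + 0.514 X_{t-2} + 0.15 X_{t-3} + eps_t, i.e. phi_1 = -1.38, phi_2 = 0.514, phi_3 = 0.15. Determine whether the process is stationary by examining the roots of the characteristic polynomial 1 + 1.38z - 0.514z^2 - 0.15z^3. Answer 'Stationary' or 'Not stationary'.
\text{Not stationary}

The AR(p) characteristic polynomial is P(z) = 1 + 1.38z - 0.514z^2 - 0.15z^3.
Stationarity requires all roots to lie outside the unit circle, i.e. |z| > 1 for every root.
Degree 3: look for a simple real root z0 first, then factor out (1 - z/z0) and solve the remaining quadratic.
Testing z0 = -5: P(-5) = 1 + (1.38)(-5) + (-0.514)(-5)^2 + (-0.15)(-5)^3
  = 1 + (-6.9) + (-12.85) + (18.75) = 0.  So z_0 = -5 is a root, |z_0| = 5.
Divide out the factor (1 + 0.2 z) = (1 - z/z0) (since 1/z0 = -0.2):
  P(z) = (1 + 0.2 z)(1 + (1.18) z + (-0.75) z^2)
  [check: z-coef 1.18 - (-0.2) = 1.38; z^2-coef -0.75 - (-0.2)(1.18) = -0.514; z^3-coef -(-0.2)(-0.75) = -0.15.]
Remaining roots from the quadratic factor 1 + (1.18) z + (-0.75) z^2:
  Set 1 + (1.18) z + (-0.75) z^2 = 0, i.e. a z^2 + b z + c = 0 with a = -0.75, b = 1.18, c = 1.
  Discriminant D = b^2 - 4ac = (1.18)^2 - 4*(-0.75)*1 = 1.3924 - (-3) = 4.3924.
  D >= 0, so the roots are real: z = (-b +/- sqrt(D)) / (2a) = (-1.18 +/- 2.095805) / (-1.5).
    z_1 = (-1.18 + 2.095805) / (-1.5) = -0.6105,   |z_1| = 0.6105.
    z_2 = (-1.18 - 2.095805) / (-1.5) = 2.1839,   |z_2| = 2.1839.
Moduli of all roots: 5.0000, 0.6105, 2.1839.
All moduli strictly greater than 1? No.
Verdict: Not stationary.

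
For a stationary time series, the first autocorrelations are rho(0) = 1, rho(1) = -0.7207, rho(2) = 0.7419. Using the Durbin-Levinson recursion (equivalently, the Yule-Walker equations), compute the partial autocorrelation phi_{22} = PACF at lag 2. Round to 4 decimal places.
\phi_{22} = 0.4630

The PACF at lag k is phi_{kk}, the last component of the solution
to the Yule-Walker system G_k phi = r_k where
  (G_k)_{ij} = rho(|i - j|), (r_k)_i = rho(i), i,j = 1..k.
Equivalently, Durbin-Levinson gives phi_{kk} iteratively:
  phi_{11} = rho(1)
  phi_{kk} = [rho(k) - sum_{j=1..k-1} phi_{k-1,j} rho(k-j)]
            / [1 - sum_{j=1..k-1} phi_{k-1,j} rho(j)],
  phi_{k,j} = phi_{k-1,j} - phi_{kk} phi_{k-1,k-j},  j = 1..k-1.
Step k = 1:
  phi_11 = rho(1) = -0.7207.
Step k = 2:
  phi_22 = [rho(2) - phi_11 rho(1)] / [1 - phi_11 rho(1)] = [0.7419 - (-0.7207)(-0.7207)] / [1 - (-0.7207)(-0.7207)]
         = 0.22249151 / 0.48059151 = 0.463.
Therefore phi_{22} = 0.4630.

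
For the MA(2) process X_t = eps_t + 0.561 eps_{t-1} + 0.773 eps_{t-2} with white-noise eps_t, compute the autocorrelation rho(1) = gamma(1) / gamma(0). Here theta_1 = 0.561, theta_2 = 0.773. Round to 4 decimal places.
\rho(1) = 0.5201

For an MA(q) process with theta_0 = 1, the autocovariance is
  gamma(k) = sigma^2 * sum_{i=0..q-k} theta_i * theta_{i+k},
and rho(k) = gamma(k) / gamma(0). Sigma^2 cancels.
  numerator   = (1)*(0.561) + (0.561)*(0.773) = 0.994653.
  denominator = (1)^2 + (0.561)^2 + (0.773)^2 = 1.91225.
  rho(1) = 0.994653 / 1.91225 = 0.5201.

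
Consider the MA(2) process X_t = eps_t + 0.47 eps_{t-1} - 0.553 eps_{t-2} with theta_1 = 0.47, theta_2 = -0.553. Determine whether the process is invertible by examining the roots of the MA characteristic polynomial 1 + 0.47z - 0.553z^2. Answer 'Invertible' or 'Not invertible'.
\text{Not invertible}

The MA(q) characteristic polynomial is P(z) = 1 + 0.47z - 0.553z^2.
Invertibility requires all roots to lie outside the unit circle, i.e. |z| > 1 for every root.
Set 1 + (0.47) z + (-0.553) z^2 = 0, i.e. a z^2 + b z + c = 0 with a = -0.553, b = 0.47, c = 1.
Discriminant D = b^2 - 4ac = (0.47)^2 - 4*(-0.553)*1 = 0.2209 - (-2.212) = 2.4329.
D >= 0, so the roots are real: z = (-b +/- sqrt(D)) / (2a) = (-0.47 +/- 1.559776) / (-1.106).
  z_1 = (-0.47 + 1.559776) / (-1.106) = -0.9853,   |z_1| = 0.9853.
  z_2 = (-0.47 - 1.559776) / (-1.106) = 1.8352,   |z_2| = 1.8352.
Moduli of all roots: 0.9853, 1.8352.
All moduli strictly greater than 1? No.
Verdict: Not invertible.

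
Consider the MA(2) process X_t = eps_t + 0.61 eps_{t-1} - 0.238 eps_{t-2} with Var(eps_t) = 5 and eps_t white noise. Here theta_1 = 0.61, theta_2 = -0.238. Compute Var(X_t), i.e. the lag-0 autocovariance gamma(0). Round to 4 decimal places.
\gamma(0) = 7.1437

For an MA(q) process X_t = eps_t + sum_i theta_i eps_{t-i} with
Var(eps_t) = sigma^2, the variance is
  gamma(0) = sigma^2 * (1 + sum_i theta_i^2).
  sum_i theta_i^2 = (0.61)^2 + (-0.238)^2 = 0.3721 + 0.056644 = 0.428744.
  gamma(0) = 5 * (1 + 0.428744) = 5 * 1.428744 = 7.14372, which rounds to 7.1437.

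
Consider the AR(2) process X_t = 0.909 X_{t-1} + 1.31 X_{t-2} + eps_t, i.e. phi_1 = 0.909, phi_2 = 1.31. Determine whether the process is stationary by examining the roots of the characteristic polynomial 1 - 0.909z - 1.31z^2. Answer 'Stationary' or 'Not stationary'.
\text{Not stationary}

The AR(p) characteristic polynomial is P(z) = 1 - 0.909z - 1.31z^2.
Stationarity requires all roots to lie outside the unit circle, i.e. |z| > 1 for every root.
Set 1 + (-0.909) z + (-1.31) z^2 = 0, i.e. a z^2 + b z + c = 0 with a = -1.31, b = -0.909, c = 1.
Discriminant D = b^2 - 4ac = (-0.909)^2 - 4*(-1.31)*1 = 0.826281 - (-5.24) = 6.066281.
D >= 0, so the roots are real: z = (-b +/- sqrt(D)) / (2a) = (0.909 +/- 2.462982) / (-2.62).
  z_1 = (0.909 + 2.462982) / (-2.62) = -1.287,   |z_1| = 1.287.
  z_2 = (0.909 - 2.462982) / (-2.62) = 0.5931,   |z_2| = 0.5931.
Moduli of all roots: 1.2870, 0.5931.
All moduli strictly greater than 1? No.
Verdict: Not stationary.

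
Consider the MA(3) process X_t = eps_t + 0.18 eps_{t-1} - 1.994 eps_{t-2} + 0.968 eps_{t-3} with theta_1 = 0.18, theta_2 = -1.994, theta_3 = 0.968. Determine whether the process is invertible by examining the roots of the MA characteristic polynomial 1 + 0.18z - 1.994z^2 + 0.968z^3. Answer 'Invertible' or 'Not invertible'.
\text{Not invertible}

The MA(q) characteristic polynomial is P(z) = 1 + 0.18z - 1.994z^2 + 0.968z^3.
Invertibility requires all roots to lie outside the unit circle, i.e. |z| > 1 for every root.
Degree 3: look for a simple real root z0 first, then factor out (1 - z/z0) and solve the remaining quadratic.
Testing z0 = 1.25: P(1.25) = 1 + (0.18)(1.25) + (-1.994)(1.25)^2 + (0.968)(1.25)^3
  = 1 + (0.225) + (-3.115625) + (1.890625) = 0.  So z_0 = 1.25 is a root, |z_0| = 1.25.
Divide out the factor (1 - 0.8 z) = (1 - z/z0) (since 1/z0 = 0.8):
  P(z) = (1 - 0.8 z)(1 + (0.98) z + (-1.21) z^2)
  [check: z-coef 0.98 - (0.8) = 0.18; z^2-coef -1.21 - (0.8)(0.98) = -1.994; z^3-coef -(0.8)(-1.21) = 0.968.]
Remaining roots from the quadratic factor 1 + (0.98) z + (-1.21) z^2:
  Set 1 + (0.98) z + (-1.21) z^2 = 0, i.e. a z^2 + b z + c = 0 with a = -1.21, b = 0.98, c = 1.
  Discriminant D = b^2 - 4ac = (0.98)^2 - 4*(-1.21)*1 = 0.9604 - (-4.84) = 5.8004.
  D >= 0, so the roots are real: z = (-b +/- sqrt(D)) / (2a) = (-0.98 +/- 2.408402) / (-2.42).
    z_1 = (-0.98 + 2.408402) / (-2.42) = -0.5902,   |z_1| = 0.5902.
    z_2 = (-0.98 - 2.408402) / (-2.42) = 1.4002,   |z_2| = 1.4002.
Moduli of all roots: 1.2500, 0.5902, 1.4002.
All moduli strictly greater than 1? No.
Verdict: Not invertible.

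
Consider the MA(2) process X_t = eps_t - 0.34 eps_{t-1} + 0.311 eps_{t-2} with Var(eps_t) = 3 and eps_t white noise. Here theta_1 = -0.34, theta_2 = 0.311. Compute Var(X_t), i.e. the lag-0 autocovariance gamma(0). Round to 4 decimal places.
\gamma(0) = 3.6370

For an MA(q) process X_t = eps_t + sum_i theta_i eps_{t-i} with
Var(eps_t) = sigma^2, the variance is
  gamma(0) = sigma^2 * (1 + sum_i theta_i^2).
  sum_i theta_i^2 = (-0.34)^2 + (0.311)^2 = 0.1156 + 0.096721 = 0.212321.
  gamma(0) = 3 * (1 + 0.212321) = 3 * 1.212321 = 3.636963, which rounds to 3.6370.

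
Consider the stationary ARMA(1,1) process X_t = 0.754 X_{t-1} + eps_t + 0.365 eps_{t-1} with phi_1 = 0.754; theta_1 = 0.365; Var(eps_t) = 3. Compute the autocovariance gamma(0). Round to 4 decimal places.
\gamma(0) = 11.7060

Multiply the model equation by X_{t-k} and take expectations. With theta_0 = psi_0 = 1 and psi_j the MA(infinity) weights, this gives
  gamma(k) - sum_i phi_i gamma(k-i) = c_k,
  c_k = sigma^2 * sum_{j=k..q} theta_j psi_{j-k}   (c_k = 0 for k > q),
using gamma(-m) = gamma(m).
psi-weights needed (psi_j = theta_j + sum_i phi_i psi_{j-i}):
  psi_1 = theta_1 + phi_1 = 0.365 + (0.754) = 1.119
Right-hand sides:
  c_0 = sigma^2 (1 + theta_1 psi_1) = 3 * (1 + (0.365)(1.119)) = 3 * 1.408435 = 4.225305
  c_1 = sigma^2 theta_1 = 3 * (0.365) = 1.095
  c_2 = 0
Equations for k = 0 and k = 1 (AR order 1):
  gamma(0) = phi_1 gamma(1) + c_0
  gamma(1) = phi_1 gamma(0) + c_1
Substituting the second into the first: gamma(0) (1 - phi_1^2) = c_0 + phi_1 c_1, so
  gamma(0) = (c_0 + phi_1 c_1) / (1 - phi_1^2) = (4.225305 + (0.754)(1.095)) / (1 - (0.754)^2) = 5.050935 / 0.431484 = 11.705961.
Therefore gamma(0) = 11.7060 (to 4 decimal places).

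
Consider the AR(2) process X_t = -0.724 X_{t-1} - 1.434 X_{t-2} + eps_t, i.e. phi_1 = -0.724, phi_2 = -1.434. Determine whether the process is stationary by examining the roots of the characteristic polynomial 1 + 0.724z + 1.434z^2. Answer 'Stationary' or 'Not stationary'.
\text{Not stationary}

The AR(p) characteristic polynomial is P(z) = 1 + 0.724z + 1.434z^2.
Stationarity requires all roots to lie outside the unit circle, i.e. |z| > 1 for every root.
Set 1 + (0.724) z + (1.434) z^2 = 0, i.e. a z^2 + b z + c = 0 with a = 1.434, b = 0.724, c = 1.
Discriminant D = b^2 - 4ac = (0.724)^2 - 4*(1.434)*1 = 0.524176 - (5.736) = -5.211824.
D < 0, so the roots are the complex-conjugate pair z = (-b +/- i sqrt(-D)) / (2a) = -0.2524 +/- 0.796i.
For a conjugate pair |z|^2 = z * conj(z) = (product of roots) = c/a = 1/(1.434) = 0.69735, so |z| = sqrt(0.69735) = 0.8351 for both roots.
Moduli of all roots: 0.8351, 0.8351.
All moduli strictly greater than 1? No.
Verdict: Not stationary.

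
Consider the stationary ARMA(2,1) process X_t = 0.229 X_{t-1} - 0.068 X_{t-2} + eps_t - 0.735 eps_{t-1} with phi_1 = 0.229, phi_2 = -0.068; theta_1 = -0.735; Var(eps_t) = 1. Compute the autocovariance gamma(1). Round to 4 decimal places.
\gamma(1) = -0.4116

Multiply the model equation by X_{t-k} and take expectations. With theta_0 = psi_0 = 1 and psi_j the MA(infinity) weights, this gives
  gamma(k) - sum_i phi_i gamma(k-i) = c_k,
  c_k = sigma^2 * sum_{j=k..q} theta_j psi_{j-k}   (c_k = 0 for k > q),
using gamma(-m) = gamma(m).
psi-weights needed (psi_j = theta_j + sum_i phi_i psi_{j-i}):
  psi_1 = theta_1 + phi_1 = -0.735 + (0.229) = -0.506
Right-hand sides:
  c_0 = sigma^2 (1 + theta_1 psi_1) = 1 * (1 + (-0.735)(-0.506)) = 1 * 1.37191 = 1.37191
  c_1 = sigma^2 theta_1 = 1 * (-0.735) = -0.735
  c_2 = 0
Equations for k = 0, 1, 2 (AR order 2, c_2 = 0):
  (E0) gamma(0) = phi_1 gamma(1) + phi_2 gamma(2) + c_0
  (E1) gamma(1) = phi_1 gamma(0) + phi_2 gamma(1) + c_1
  (E2) gamma(2) = phi_1 gamma(1) + phi_2 gamma(0)
From (E1): gamma(1) = A gamma(0) + B with
  A = phi_1 / (1 - phi_2) = 0.229 / 1.068 = 0.214419,   B = c_1 / (1 - phi_2) = -0.735 / 1.068 = -0.688202.
Insert (E2) into (E0): gamma(0) (1 - phi_2^2) = phi_1 (1 + phi_2) gamma(1) + c_0.
  phi_1 (1 + phi_2) = (0.229)(0.932) = 0.213428,   1 - phi_2^2 = 0.995376.
Replace gamma(1) by A gamma(0) + B and collect gamma(0):
  gamma(0) [0.995376 - (0.213428)(0.214419)] = (0.213428)(-0.688202) + 1.37191
  gamma(0) * 0.949613 = 1.225028
  gamma(0) = 1.225028 / 0.949613 = 1.290029.
  gamma(1) = A gamma(0) + B = (0.214419)(1.290029) + (-0.688202) = -0.411595.
Therefore gamma(1) = -0.4116 (to 4 decimal places).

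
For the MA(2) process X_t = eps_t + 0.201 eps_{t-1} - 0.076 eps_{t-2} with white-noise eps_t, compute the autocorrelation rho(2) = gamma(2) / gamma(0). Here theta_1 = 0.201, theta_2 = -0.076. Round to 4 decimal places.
\rho(2) = -0.0726

For an MA(q) process with theta_0 = 1, the autocovariance is
  gamma(k) = sigma^2 * sum_{i=0..q-k} theta_i * theta_{i+k},
and rho(k) = gamma(k) / gamma(0). Sigma^2 cancels.
  numerator   = (1)*(-0.076) = -0.076.
  denominator = (1)^2 + (0.201)^2 + (-0.076)^2 = 1.046177.
  rho(2) = -0.076 / 1.046177 = -0.0726.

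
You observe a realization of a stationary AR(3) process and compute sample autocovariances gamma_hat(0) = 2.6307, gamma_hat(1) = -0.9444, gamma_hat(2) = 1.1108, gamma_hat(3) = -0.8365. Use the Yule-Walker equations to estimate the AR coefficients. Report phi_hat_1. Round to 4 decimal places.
\hat\phi_{1} = -0.1960

The Yule-Walker equations for an AR(p) process read, in matrix form,
  Gamma_p phi = r_p,   with   (Gamma_p)_{ij} = gamma(|i - j|),
                       (r_p)_i = gamma(i),   i,j = 1..p.
Substitute the sample gammas (Toeplitz matrix and right-hand side of size 3):
  Gamma_p = [[2.6307, -0.9444, 1.1108], [-0.9444, 2.6307, -0.9444], [1.1108, -0.9444, 2.6307]]
  r_p     = [-0.9444, 1.1108, -0.8365]
Written out (R1..R3):
  (R1) 2.6307 phi_1 - 0.9444 phi_2 + 1.1108 phi_3 = -0.9444
  (R2) -0.9444 phi_1 + 2.6307 phi_2 - 0.9444 phi_3 = 1.1108
  (R3) 1.1108 phi_1 - 0.9444 phi_2 + 2.6307 phi_3 = -0.8365
Gaussian elimination:
  R2 <- R2 - (-0.9444/2.6307) R1 = R2 - (-0.358992) R1:  2.291668 phi_2 - 0.545632 phi_3 = 0.771768
  R3 <- R3 - (1.1108/2.6307) R1 = R3 - (0.422245) R1:  -0.545632 phi_2 + 2.16167 phi_3 = -0.437732
  R3 <- R3 - (-0.545632/2.291668) R2 = R3 - (-0.238094) R2:  2.031759 phi_3 = -0.253979
Back-substitution:
  phi_hat_3 = -0.253979 / 2.031759 = -0.125004
  phi_hat_2 = (0.771768 - (-0.545632)(-0.125004)) / 2.291668 = 0.307009
  phi_hat_1 = (-0.9444 - (-0.9444)(0.307009) - (1.1108)(-0.125004)) / 2.6307 = -0.195996
So phi_hat = [-0.1960, 0.3070, -0.1250].
Therefore phi_hat_1 = -0.1960.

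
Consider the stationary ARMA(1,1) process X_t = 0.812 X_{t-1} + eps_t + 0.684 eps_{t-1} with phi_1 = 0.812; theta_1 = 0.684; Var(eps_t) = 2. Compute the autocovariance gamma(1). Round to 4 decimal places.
\gamma(1) = 13.6612

Multiply the model equation by X_{t-k} and take expectations. With theta_0 = psi_0 = 1 and psi_j the MA(infinity) weights, this gives
  gamma(k) - sum_i phi_i gamma(k-i) = c_k,
  c_k = sigma^2 * sum_{j=k..q} theta_j psi_{j-k}   (c_k = 0 for k > q),
using gamma(-m) = gamma(m).
psi-weights needed (psi_j = theta_j + sum_i phi_i psi_{j-i}):
  psi_1 = theta_1 + phi_1 = 0.684 + (0.812) = 1.496
Right-hand sides:
  c_0 = sigma^2 (1 + theta_1 psi_1) = 2 * (1 + (0.684)(1.496)) = 2 * 2.023264 = 4.046528
  c_1 = sigma^2 theta_1 = 2 * (0.684) = 1.368
  c_2 = 0
Equations for k = 0 and k = 1 (AR order 1):
  gamma(0) = phi_1 gamma(1) + c_0
  gamma(1) = phi_1 gamma(0) + c_1
Substituting the second into the first: gamma(0) (1 - phi_1^2) = c_0 + phi_1 c_1, so
  gamma(0) = (c_0 + phi_1 c_1) / (1 - phi_1^2) = (4.046528 + (0.812)(1.368)) / (1 - (0.812)^2) = 5.157344 / 0.340656 = 15.139449.
  gamma(1) = phi_1 gamma(0) + c_1 = (0.812)(15.139449) + (1.368) = 13.661232.
Therefore gamma(1) = 13.6612 (to 4 decimal places).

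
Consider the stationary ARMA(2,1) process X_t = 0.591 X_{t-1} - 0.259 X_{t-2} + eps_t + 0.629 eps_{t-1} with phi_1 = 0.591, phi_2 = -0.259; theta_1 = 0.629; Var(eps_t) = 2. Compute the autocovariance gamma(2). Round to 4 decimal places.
\gamma(2) = 0.6912

Multiply the model equation by X_{t-k} and take expectations. With theta_0 = psi_0 = 1 and psi_j the MA(infinity) weights, this gives
  gamma(k) - sum_i phi_i gamma(k-i) = c_k,
  c_k = sigma^2 * sum_{j=k..q} theta_j psi_{j-k}   (c_k = 0 for k > q),
using gamma(-m) = gamma(m).
psi-weights needed (psi_j = theta_j + sum_i phi_i psi_{j-i}):
  psi_1 = theta_1 + phi_1 = 0.629 + (0.591) = 1.22
Right-hand sides:
  c_0 = sigma^2 (1 + theta_1 psi_1) = 2 * (1 + (0.629)(1.22)) = 2 * 1.76738 = 3.53476
  c_1 = sigma^2 theta_1 = 2 * (0.629) = 1.258
  c_2 = 0
Equations for k = 0, 1, 2 (AR order 2, c_2 = 0):
  (E0) gamma(0) = phi_1 gamma(1) + phi_2 gamma(2) + c_0
  (E1) gamma(1) = phi_1 gamma(0) + phi_2 gamma(1) + c_1
  (E2) gamma(2) = phi_1 gamma(1) + phi_2 gamma(0)
From (E1): gamma(1) = A gamma(0) + B with
  A = phi_1 / (1 - phi_2) = 0.591 / 1.259 = 0.46942,   B = c_1 / (1 - phi_2) = 1.258 / 1.259 = 0.999206.
Insert (E2) into (E0): gamma(0) (1 - phi_2^2) = phi_1 (1 + phi_2) gamma(1) + c_0.
  phi_1 (1 + phi_2) = (0.591)(0.741) = 0.437931,   1 - phi_2^2 = 0.932919.
Replace gamma(1) by A gamma(0) + B and collect gamma(0):
  gamma(0) [0.932919 - (0.437931)(0.46942)] = (0.437931)(0.999206) + 3.53476
  gamma(0) * 0.727345 = 3.972343
  gamma(0) = 3.972343 / 0.727345 = 5.461426.
  gamma(1) = A gamma(0) + B = (0.46942)(5.461426) + (0.999206) = 3.562909.
  gamma(2) = phi_1 gamma(1) + phi_2 gamma(0) = (0.591)(3.562909) + (-0.259)(5.461426) = 0.69117.
Therefore gamma(2) = 0.6912 (to 4 decimal places).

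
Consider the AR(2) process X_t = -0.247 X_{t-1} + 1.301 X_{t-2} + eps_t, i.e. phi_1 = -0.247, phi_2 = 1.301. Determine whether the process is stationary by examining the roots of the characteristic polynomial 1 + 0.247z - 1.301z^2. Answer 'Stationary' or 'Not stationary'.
\text{Not stationary}

The AR(p) characteristic polynomial is P(z) = 1 + 0.247z - 1.301z^2.
Stationarity requires all roots to lie outside the unit circle, i.e. |z| > 1 for every root.
Set 1 + (0.247) z + (-1.301) z^2 = 0, i.e. a z^2 + b z + c = 0 with a = -1.301, b = 0.247, c = 1.
Discriminant D = b^2 - 4ac = (0.247)^2 - 4*(-1.301)*1 = 0.061009 - (-5.204) = 5.265009.
D >= 0, so the roots are real: z = (-b +/- sqrt(D)) / (2a) = (-0.247 +/- 2.294561) / (-2.602).
  z_1 = (-0.247 + 2.294561) / (-2.602) = -0.7869,   |z_1| = 0.7869.
  z_2 = (-0.247 - 2.294561) / (-2.602) = 0.9768,   |z_2| = 0.9768.
Moduli of all roots: 0.7869, 0.9768.
All moduli strictly greater than 1? No.
Verdict: Not stationary.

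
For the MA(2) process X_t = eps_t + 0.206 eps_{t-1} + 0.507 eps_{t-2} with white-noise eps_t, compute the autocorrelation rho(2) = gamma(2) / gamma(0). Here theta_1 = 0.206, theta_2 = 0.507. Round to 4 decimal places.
\rho(2) = 0.3902

For an MA(q) process with theta_0 = 1, the autocovariance is
  gamma(k) = sigma^2 * sum_{i=0..q-k} theta_i * theta_{i+k},
and rho(k) = gamma(k) / gamma(0). Sigma^2 cancels.
  numerator   = (1)*(0.507) = 0.507.
  denominator = (1)^2 + (0.206)^2 + (0.507)^2 = 1.299485.
  rho(2) = 0.507 / 1.299485 = 0.3902.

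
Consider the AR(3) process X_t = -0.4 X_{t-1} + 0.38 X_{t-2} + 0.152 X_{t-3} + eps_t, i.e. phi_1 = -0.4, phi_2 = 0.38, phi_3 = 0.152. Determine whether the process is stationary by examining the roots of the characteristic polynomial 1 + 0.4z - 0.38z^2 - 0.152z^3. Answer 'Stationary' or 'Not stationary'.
\text{Stationary}

The AR(p) characteristic polynomial is P(z) = 1 + 0.4z - 0.38z^2 - 0.152z^3.
Stationarity requires all roots to lie outside the unit circle, i.e. |z| > 1 for every root.
Degree 3: look for a simple real root z0 first, then factor out (1 - z/z0) and solve the remaining quadratic.
Testing z0 = -2.5: P(-2.5) = 1 + (0.4)(-2.5) + (-0.38)(-2.5)^2 + (-0.152)(-2.5)^3
  = 1 + (-1) + (-2.375) + (2.375) = 0.  So z_0 = -2.5 is a root, |z_0| = 2.5.
Divide out the factor (1 + 0.4 z) = (1 - z/z0) (since 1/z0 = -0.4):
  P(z) = (1 + 0.4 z)(1 + (0) z + (-0.38) z^2)
  [check: z-coef 0 - (-0.4) = 0.4; z^2-coef -0.38 - (-0.4)(0) = -0.38; z^3-coef -(-0.4)(-0.38) = -0.152.]
Remaining roots from the quadratic factor 1 + (0) z + (-0.38) z^2:
  Set 1 + (0) z + (-0.38) z^2 = 0, i.e. a z^2 + b z + c = 0 with a = -0.38, b = 0, c = 1.
  Discriminant D = b^2 - 4ac = (0)^2 - 4*(-0.38)*1 = 0 - (-1.52) = 1.52.
  D >= 0, so the roots are real: z = (-b +/- sqrt(D)) / (2a) = (0 +/- 1.232883) / (-0.76).
    z_1 = (0 + 1.232883) / (-0.76) = -1.6222,   |z_1| = 1.6222.
    z_2 = (0 - 1.232883) / (-0.76) = 1.6222,   |z_2| = 1.6222.
Moduli of all roots: 2.5000, 1.6222, 1.6222.
All moduli strictly greater than 1? Yes.
Verdict: Stationary.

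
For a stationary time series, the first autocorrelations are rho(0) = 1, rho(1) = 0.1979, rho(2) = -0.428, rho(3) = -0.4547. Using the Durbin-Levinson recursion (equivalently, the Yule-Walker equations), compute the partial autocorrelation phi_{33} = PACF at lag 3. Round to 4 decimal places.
\phi_{33} = -0.3170

The PACF at lag k is phi_{kk}, the last component of the solution
to the Yule-Walker system G_k phi = r_k where
  (G_k)_{ij} = rho(|i - j|), (r_k)_i = rho(i), i,j = 1..k.
Equivalently, Durbin-Levinson gives phi_{kk} iteratively:
  phi_{11} = rho(1)
  phi_{kk} = [rho(k) - sum_{j=1..k-1} phi_{k-1,j} rho(k-j)]
            / [1 - sum_{j=1..k-1} phi_{k-1,j} rho(j)],
  phi_{k,j} = phi_{k-1,j} - phi_{kk} phi_{k-1,k-j},  j = 1..k-1.
Step k = 1:
  phi_11 = rho(1) = 0.1979.
Step k = 2:
  phi_22 = [rho(2) - phi_11 rho(1)] / [1 - phi_11 rho(1)] = [-0.428 - (0.1979)(0.1979)] / [1 - (0.1979)(0.1979)]
         = -0.46716441 / 0.96083559 = -0.486206.
  Update: phi_21 = phi_11 - phi_22 phi_11 = 0.1979 - (-0.486206)(0.1979) = 0.29412.
Step k = 3:
  phi_33 = [rho(3) - phi_21 rho(2) - phi_22 rho(1)] / [1 - phi_21 rho(1) - phi_22 rho(2)]
    numerator   = -0.4547 - (0.29412)(-0.428) - (-0.486206)(0.1979) = -0.23259629
    denominator = 1 - (0.29412)(0.1979) - (-0.486206)(-0.428) = 0.73369727
  phi_33 = -0.23259629 / 0.73369727 = -0.317.
Therefore phi_{33} = -0.3170.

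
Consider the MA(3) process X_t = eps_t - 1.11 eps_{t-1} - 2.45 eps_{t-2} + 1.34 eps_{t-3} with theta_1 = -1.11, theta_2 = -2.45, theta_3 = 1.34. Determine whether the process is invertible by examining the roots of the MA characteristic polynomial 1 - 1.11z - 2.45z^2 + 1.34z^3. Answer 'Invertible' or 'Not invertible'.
\text{Not invertible}

The MA(q) characteristic polynomial is P(z) = 1 - 1.11z - 2.45z^2 + 1.34z^3.
Invertibility requires all roots to lie outside the unit circle, i.e. |z| > 1 for every root.
Degree 3: look for a simple real root z0 first, then factor out (1 - z/z0) and solve the remaining quadratic.
Testing z0 = 0.5: P(0.5) = 1 + (-1.11)(0.5) + (-2.45)(0.5)^2 + (1.34)(0.5)^3
  = 1 + (-0.555) + (-0.6125) + (0.1675) = 0.  So z_0 = 0.5 is a root, |z_0| = 0.5.
Divide out the factor (1 - 2 z) = (1 - z/z0) (since 1/z0 = 2):
  P(z) = (1 - 2 z)(1 + (0.89) z + (-0.67) z^2)
  [check: z-coef 0.89 - (2) = -1.11; z^2-coef -0.67 - (2)(0.89) = -2.45; z^3-coef -(2)(-0.67) = 1.34.]
Remaining roots from the quadratic factor 1 + (0.89) z + (-0.67) z^2:
  Set 1 + (0.89) z + (-0.67) z^2 = 0, i.e. a z^2 + b z + c = 0 with a = -0.67, b = 0.89, c = 1.
  Discriminant D = b^2 - 4ac = (0.89)^2 - 4*(-0.67)*1 = 0.7921 - (-2.68) = 3.4721.
  D >= 0, so the roots are real: z = (-b +/- sqrt(D)) / (2a) = (-0.89 +/- 1.863357) / (-1.34).
    z_1 = (-0.89 + 1.863357) / (-1.34) = -0.7264,   |z_1| = 0.7264.
    z_2 = (-0.89 - 1.863357) / (-1.34) = 2.0547,   |z_2| = 2.0547.
Moduli of all roots: 0.5000, 0.7264, 2.0547.
All moduli strictly greater than 1? No.
Verdict: Not invertible.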